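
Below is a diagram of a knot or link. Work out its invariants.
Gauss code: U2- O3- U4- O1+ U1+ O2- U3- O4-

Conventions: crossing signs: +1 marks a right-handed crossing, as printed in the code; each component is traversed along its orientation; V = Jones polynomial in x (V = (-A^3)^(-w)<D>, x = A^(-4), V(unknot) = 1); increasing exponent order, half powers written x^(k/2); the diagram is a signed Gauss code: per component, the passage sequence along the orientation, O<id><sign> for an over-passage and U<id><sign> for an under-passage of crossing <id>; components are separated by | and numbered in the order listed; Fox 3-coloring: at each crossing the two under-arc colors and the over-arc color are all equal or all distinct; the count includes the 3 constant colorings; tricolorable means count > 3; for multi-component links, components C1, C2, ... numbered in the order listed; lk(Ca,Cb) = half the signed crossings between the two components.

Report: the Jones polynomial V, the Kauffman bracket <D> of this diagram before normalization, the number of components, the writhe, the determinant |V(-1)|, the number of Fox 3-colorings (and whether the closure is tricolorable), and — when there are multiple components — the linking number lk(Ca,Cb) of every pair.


Jones polynomial: V(x) = -x^-4 + x^-3 + x^-1
<D> = A^-2 + A^6 - A^10; writhe -2
components 1, writhe -2 (4 crossings)
3-colorings: 9 of 3^4, det 3 — tricolorable
note: |V(-1)| = 3: so tricolorable, since 3 divides 3


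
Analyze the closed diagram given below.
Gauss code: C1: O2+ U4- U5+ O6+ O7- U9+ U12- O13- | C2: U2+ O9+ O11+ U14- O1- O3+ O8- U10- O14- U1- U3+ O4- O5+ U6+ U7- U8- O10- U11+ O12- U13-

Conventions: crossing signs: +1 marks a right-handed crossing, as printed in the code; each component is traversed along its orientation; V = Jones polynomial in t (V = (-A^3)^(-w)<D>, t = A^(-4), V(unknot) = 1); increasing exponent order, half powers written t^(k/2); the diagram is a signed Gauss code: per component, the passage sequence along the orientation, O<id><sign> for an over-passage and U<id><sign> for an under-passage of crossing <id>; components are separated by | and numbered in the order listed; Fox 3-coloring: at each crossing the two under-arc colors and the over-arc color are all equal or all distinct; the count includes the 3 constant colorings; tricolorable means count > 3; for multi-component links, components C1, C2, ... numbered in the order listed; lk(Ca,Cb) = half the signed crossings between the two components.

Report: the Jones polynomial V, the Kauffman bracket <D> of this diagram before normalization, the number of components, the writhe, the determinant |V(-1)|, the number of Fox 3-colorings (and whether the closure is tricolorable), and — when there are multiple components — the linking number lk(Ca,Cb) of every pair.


V = t^(-9/2) - t^(-5/2) - t^(-3/2) - t^(-1/2)
<D> = -A^-4 - 1 - A^4 + A^12 (w = -2)
2 components over 14 crossings, w = -2
lk(C1,C2): 0
27 Fox colorings among 3^14, |V(-1)| = 0: tricolorable
why: all 2 components of this link are unlinked algebraically


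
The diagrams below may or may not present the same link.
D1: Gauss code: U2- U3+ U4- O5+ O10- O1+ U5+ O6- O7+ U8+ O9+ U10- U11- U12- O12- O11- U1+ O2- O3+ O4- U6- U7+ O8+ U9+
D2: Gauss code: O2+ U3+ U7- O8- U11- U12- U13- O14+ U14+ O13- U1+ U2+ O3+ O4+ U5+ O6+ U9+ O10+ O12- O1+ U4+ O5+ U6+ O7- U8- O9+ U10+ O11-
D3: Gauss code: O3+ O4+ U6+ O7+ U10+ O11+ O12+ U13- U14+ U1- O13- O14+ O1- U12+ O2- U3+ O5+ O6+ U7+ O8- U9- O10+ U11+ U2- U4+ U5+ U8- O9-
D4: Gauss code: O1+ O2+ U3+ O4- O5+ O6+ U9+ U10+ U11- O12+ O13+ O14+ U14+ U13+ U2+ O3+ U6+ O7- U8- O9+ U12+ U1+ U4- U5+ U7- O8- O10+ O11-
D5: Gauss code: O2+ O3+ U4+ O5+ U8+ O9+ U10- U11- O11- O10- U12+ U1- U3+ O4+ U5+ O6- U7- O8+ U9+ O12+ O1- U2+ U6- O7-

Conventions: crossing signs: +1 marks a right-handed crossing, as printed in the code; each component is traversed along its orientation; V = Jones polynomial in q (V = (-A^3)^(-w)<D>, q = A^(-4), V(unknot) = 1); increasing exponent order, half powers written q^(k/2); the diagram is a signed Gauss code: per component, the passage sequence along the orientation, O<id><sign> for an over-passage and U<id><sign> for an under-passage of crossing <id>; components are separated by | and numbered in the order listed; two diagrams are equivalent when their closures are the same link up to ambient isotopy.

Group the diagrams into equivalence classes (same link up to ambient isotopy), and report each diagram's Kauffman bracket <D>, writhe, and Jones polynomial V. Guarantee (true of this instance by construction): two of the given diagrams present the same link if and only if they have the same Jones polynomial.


equivalence classes: {D1} | {D2, D3, D4, D5}
D1 (bracket 1; 12 crossings at w = 0): V = 1
V(D2) = q - q^2 + 2q^3 - q^4 + q^5 - q^6  [14 crossings, <D> = -A^-12 + A^-8 - A^-4 + 2 - A^4 + A^8, w = +4]
V(D3) = q - q^2 + 2q^3 - q^4 + q^5 - q^6  [14 crossings, <D> = -A^-12 + A^-8 - A^-4 + 2 - A^4 + A^8, w = +4]
D4 (bracket -A^-6 + A^-2 - A^2 + 2A^6 - A^10 + A^14; 14 crossings at w = +6): V = q - q^2 + 2q^3 - q^4 + q^5 - q^6
V(D5) = q - q^2 + 2q^3 - q^4 + q^5 - q^6  [12 crossings, <D> = -A^-18 + A^-14 - A^-10 + 2A^-6 - A^-2 + A^2, w = +2]
observation: 2 classes among 5 diagrams; unequal V(q) rules out equality


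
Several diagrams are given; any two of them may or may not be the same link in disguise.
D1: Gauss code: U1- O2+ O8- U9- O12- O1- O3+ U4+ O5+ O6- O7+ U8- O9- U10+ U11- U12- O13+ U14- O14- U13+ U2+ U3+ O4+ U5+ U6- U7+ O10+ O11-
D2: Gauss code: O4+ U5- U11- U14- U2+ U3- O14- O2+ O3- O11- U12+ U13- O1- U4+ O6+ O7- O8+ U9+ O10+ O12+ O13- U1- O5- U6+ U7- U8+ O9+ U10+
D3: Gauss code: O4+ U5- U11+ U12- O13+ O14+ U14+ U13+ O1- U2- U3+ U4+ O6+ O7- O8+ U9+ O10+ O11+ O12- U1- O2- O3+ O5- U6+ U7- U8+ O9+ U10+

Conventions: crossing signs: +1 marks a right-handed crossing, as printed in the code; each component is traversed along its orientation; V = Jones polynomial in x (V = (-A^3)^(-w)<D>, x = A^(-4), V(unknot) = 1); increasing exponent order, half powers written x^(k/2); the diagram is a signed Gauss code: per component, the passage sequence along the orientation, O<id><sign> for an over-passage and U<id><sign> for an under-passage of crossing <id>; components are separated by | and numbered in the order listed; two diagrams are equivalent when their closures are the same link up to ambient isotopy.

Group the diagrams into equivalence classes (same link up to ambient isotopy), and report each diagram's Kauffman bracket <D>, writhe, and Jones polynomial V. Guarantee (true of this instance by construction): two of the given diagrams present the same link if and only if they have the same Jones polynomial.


classes: {D1} | {D2, D3}
V(D1) = -x^-3 + 2x^-2 - 2x^-1 + 3 - 2x + 2x^2 - x^3  [14 crossings, <D> = -A^-12 + 2A^-8 - 2A^-4 + 3 - 2A^4 + 2A^8 - A^12, w = 0]
V(D2) = x^-1 - 1 + 2x - 2x^2 + 2x^3 - 2x^4 + x^5  [14 crossings, <D> = A^-20 - 2A^-16 + 2A^-12 - 2A^-8 + 2A^-4 - 1 + A^4, w = 0]
V(D3) = x^-1 - 1 + 2x - 2x^2 + 2x^3 - 2x^4 + x^5  (w +4, c 14, <D> = A^-8 - 2A^-4 + 2 - 2A^4 + 2A^8 - A^12 + A^16)
insight: 2 values of V(x) split the 3 diagrams


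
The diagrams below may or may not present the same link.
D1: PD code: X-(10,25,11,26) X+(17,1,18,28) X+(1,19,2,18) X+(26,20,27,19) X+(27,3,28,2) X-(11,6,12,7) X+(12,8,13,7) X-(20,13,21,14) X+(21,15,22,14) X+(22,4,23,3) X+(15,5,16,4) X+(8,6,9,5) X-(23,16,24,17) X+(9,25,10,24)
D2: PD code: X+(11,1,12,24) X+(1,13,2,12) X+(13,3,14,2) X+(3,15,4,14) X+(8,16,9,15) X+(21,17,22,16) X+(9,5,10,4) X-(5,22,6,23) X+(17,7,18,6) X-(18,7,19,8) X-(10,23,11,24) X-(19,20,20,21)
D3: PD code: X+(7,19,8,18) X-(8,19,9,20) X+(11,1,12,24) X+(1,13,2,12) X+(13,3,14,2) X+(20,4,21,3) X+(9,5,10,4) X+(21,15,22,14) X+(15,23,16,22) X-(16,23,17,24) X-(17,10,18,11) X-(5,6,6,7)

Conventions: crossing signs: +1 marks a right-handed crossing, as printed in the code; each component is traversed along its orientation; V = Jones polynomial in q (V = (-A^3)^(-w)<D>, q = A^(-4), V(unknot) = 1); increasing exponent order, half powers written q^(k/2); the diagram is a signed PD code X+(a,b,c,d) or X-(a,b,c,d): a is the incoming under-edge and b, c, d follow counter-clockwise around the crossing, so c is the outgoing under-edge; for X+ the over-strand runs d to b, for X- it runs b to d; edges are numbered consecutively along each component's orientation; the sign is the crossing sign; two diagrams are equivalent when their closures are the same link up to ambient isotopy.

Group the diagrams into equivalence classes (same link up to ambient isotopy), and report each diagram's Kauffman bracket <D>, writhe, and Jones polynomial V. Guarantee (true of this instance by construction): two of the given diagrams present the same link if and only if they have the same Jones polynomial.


grouping into links: {D1, D2, D3}
V(D1) = q + q^3 - q^4  (w +6, c 14, <D> = -A^2 + A^6 + A^14)
V(D2) = q + q^3 - q^4  (w +4, c 12, <D> = -A^-4 + 1 + A^8)
D3 (bracket -A^-4 + 1 + A^8; 12 crossings at w = +4): V = q + q^3 - q^4
why: one V(q) for all 3 diagrams — one class (guaranteed)


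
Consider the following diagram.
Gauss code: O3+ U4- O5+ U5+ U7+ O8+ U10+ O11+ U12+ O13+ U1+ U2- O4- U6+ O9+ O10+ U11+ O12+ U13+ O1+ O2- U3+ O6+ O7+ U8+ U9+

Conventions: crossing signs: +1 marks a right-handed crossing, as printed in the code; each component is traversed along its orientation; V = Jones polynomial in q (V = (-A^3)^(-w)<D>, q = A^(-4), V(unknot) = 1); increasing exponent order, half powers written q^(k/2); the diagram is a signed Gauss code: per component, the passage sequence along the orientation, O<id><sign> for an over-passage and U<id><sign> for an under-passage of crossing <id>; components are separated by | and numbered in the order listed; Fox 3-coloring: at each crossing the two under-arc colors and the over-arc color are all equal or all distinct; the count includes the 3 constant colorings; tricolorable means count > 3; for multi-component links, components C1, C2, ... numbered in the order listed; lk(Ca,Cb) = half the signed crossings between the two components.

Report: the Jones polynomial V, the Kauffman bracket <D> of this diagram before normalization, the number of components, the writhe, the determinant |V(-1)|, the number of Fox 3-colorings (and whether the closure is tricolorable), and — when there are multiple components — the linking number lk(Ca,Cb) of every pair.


V(q) = q^3 + q^5 - q^8
bracket: A^-5 - A^7 - A^15, w = +9
1 component, writhe +9, over 13 crossings
det 3, colorings 9 of 3^13 — tricolorable
observation: det 3 = |V(-1)|; divisible by 3, so tricolorable


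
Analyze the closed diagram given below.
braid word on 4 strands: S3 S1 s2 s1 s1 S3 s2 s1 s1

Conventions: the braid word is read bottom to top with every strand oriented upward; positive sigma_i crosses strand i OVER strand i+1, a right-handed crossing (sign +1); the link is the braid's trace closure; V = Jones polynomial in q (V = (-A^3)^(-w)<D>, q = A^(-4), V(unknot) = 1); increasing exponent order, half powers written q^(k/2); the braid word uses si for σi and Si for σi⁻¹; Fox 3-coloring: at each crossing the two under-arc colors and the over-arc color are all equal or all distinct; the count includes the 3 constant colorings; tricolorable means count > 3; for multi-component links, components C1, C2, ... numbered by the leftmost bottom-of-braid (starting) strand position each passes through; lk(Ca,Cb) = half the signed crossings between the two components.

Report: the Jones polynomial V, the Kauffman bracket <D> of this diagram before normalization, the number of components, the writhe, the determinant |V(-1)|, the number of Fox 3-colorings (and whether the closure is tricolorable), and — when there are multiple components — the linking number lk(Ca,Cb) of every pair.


V = q^-1 - 1 + 2q - 2q^2 + 2q^3 - 2q^4 + q^5
<D> = -A^-11 + 2A^-7 - 2A^-3 + 2A - 2A^5 + A^9 - A^13 (w = +3)
1 component over 9 crossings, w = +3
3 Fox colorings among 3^9, |V(-1)| = 11: not tricolorable
why: |V(-1)| = 11: so not tricolorable, since 3 does not divide 11


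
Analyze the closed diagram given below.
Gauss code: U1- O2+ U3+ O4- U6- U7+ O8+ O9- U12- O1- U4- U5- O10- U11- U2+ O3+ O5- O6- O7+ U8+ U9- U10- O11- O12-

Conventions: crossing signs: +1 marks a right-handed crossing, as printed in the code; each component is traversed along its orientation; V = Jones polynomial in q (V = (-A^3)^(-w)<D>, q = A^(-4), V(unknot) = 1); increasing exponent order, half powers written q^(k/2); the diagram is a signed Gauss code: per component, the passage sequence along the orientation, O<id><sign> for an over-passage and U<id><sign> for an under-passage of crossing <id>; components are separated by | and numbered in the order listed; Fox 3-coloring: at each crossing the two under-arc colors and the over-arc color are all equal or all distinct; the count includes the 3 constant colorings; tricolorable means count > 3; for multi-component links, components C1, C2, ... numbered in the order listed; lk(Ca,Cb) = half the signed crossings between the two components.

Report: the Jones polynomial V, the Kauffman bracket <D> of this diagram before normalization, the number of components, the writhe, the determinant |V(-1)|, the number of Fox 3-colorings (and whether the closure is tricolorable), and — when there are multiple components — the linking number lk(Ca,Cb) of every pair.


Jones polynomial: V(q) = q^-7 - 2q^-6 + 2q^-5 - 3q^-4 + 3q^-3 - 2q^-2 + 2q^-1
<D> = 2A^-8 - 2A^-4 + 3 - 3A^4 + 2A^8 - 2A^12 + A^16; writhe -4
components 1, writhe -4 (12 crossings)
3-colorings: 9 of 3^12, det 15 — tricolorable
note: |V(-1)| = 15: so tricolorable, since 3 divides 15


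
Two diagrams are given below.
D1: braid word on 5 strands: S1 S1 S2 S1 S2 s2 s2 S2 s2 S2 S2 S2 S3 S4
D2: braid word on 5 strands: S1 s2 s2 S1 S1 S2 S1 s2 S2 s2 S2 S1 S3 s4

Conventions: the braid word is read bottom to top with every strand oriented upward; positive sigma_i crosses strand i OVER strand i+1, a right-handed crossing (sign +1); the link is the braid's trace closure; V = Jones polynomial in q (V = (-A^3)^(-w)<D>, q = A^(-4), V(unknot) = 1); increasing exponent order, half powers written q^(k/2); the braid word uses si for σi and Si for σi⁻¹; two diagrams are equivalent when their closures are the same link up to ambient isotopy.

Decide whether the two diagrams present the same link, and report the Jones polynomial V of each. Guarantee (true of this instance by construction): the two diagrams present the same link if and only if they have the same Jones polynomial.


equivalent: no
D1 (bracket A^-16 + A^-8 - A^-4 + 1 - A^4; 14 crossings at w = -8): V = -q^-7 + q^-6 - q^-5 + q^-4 + q^-2
V(D2) = -q^-6 + q^-5 - q^-4 + 2q^-3 - q^-2 + q^-1  (w -4, c 14, <D> = A^-8 - A^-4 + 2 - A^4 + A^8 - A^12)
key observation: 2 classes among 2 diagrams; unequal V(q) rules out equality


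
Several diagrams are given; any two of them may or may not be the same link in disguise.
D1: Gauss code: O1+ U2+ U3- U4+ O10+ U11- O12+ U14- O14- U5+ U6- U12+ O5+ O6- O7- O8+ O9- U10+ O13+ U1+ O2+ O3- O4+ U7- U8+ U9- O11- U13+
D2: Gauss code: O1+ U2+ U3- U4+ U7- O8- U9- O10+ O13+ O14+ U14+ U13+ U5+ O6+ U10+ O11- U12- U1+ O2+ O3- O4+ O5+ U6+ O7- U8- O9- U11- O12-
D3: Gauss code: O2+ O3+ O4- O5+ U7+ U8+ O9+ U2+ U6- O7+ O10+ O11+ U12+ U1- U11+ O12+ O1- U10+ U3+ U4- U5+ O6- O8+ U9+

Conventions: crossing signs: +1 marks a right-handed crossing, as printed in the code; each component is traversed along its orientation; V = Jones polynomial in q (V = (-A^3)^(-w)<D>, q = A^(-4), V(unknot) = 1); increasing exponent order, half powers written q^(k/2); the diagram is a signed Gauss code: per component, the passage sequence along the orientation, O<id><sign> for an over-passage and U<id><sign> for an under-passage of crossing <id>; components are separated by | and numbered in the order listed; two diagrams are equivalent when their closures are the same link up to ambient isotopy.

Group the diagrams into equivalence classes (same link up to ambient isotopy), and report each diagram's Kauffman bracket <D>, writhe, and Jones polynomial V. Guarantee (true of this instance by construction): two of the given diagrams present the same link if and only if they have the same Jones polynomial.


grouping into links: {D1} | {D2} | {D3}
V(D1) = q^-1 - 1 + 2q - 2q^2 + 2q^3 - 2q^4 + q^5  (w +2, c 14, <D> = A^-14 - 2A^-10 + 2A^-6 - 2A^-2 + 2A^2 - A^6 + A^10)
V(D2) = -q^-3 + q^-2 - q^-1 + 3 - q + q^2 - q^3  (w +2, c 14, <D> = -A^-6 + A^-2 - A^2 + 3A^6 - A^10 + A^14 - A^18)
D3 (bracket -A^-6 + A^-2 - A^2 + 2A^6 - A^10 + A^14; 12 crossings at w = +6): V = q - q^2 + 2q^3 - q^4 + q^5 - q^6
why: comparing 3 Jones polynomials yields 3 groups


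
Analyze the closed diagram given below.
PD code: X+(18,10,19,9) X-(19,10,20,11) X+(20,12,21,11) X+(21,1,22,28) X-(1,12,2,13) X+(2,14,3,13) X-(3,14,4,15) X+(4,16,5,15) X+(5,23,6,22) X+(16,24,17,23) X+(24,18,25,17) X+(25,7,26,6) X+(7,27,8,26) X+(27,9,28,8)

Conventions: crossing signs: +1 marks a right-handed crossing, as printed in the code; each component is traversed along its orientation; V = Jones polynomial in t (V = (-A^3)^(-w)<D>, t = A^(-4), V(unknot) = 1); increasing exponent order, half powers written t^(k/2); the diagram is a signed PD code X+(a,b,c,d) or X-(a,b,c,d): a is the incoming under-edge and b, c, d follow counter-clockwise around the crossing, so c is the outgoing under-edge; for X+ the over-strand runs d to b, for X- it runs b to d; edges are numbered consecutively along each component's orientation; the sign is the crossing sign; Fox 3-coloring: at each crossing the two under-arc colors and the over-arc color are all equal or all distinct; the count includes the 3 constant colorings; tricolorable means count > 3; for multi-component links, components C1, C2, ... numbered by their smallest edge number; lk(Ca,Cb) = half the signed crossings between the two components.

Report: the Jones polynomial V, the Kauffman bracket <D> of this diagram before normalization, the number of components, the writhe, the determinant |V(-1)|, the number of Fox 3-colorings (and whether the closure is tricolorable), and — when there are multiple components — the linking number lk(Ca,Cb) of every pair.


V(t) = t^3 + t^5 - t^8
bracket: -A^-8 + A^4 + A^12, w = +8
1 component, writhe +8, over 14 crossings
det 3, colorings 9 of 3^14 — tricolorable
observation: w = +8 (over 14 crossings) is diagram-only; (-A^3)^(-8) removes it from V


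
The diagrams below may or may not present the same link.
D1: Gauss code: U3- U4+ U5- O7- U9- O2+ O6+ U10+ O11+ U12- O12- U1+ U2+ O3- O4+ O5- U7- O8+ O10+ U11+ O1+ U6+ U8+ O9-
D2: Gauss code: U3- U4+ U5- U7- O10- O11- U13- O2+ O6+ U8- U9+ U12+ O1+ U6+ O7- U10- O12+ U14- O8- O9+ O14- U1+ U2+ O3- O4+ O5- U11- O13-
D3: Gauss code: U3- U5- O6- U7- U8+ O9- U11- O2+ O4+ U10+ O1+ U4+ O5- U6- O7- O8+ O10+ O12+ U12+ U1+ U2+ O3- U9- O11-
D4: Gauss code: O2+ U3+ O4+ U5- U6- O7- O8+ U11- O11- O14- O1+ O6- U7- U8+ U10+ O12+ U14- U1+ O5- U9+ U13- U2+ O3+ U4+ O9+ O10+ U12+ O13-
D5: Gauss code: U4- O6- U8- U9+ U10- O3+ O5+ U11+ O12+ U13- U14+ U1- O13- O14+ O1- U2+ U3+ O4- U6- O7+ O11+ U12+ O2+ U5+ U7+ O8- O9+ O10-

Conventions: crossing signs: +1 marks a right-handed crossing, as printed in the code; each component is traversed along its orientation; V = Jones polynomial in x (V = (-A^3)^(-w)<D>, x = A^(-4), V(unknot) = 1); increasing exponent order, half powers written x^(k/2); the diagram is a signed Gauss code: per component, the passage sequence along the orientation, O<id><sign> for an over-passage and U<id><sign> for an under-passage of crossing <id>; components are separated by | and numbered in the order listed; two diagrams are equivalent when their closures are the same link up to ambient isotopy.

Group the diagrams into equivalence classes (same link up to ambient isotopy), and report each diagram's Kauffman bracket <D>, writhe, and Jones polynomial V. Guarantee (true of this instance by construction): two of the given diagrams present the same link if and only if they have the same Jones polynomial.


classes: {D1, D5} | {D2, D3} | {D4}
V(D1) = -x^-2 + 2x^-1 - 2 + 4x - 4x^2 + 4x^3 - 3x^4 + 2x^5 - x^6  [12 crossings, <D> = -A^-18 + 2A^-14 - 3A^-10 + 4A^-6 - 4A^-2 + 4A^2 - 2A^6 + 2A^10 - A^14, w = +2]
V(D2) = -x^-5 + x^-4 - x^-3 + 2x^-2 - x^-1 + 2 - x  [14 crossings, <D> = -A^-10 + 2A^-6 - A^-2 + 2A^2 - A^6 + A^10 - A^14, w = -2]
D3 (bracket -A^-4 + 2 - A^4 + 2A^8 - A^12 + A^16 - A^20; 12 crossings at w = 0): V = -x^-5 + x^-4 - x^-3 + 2x^-2 - x^-1 + 2 - x
D4 (bracket -A^-18 + A^-14 - A^-10 + 2A^-6 - A^-2 + A^2; 14 crossings at w = +2): V = x - x^2 + 2x^3 - x^4 + x^5 - x^6
V(D5) = -x^-2 + 2x^-1 - 2 + 4x - 4x^2 + 4x^3 - 3x^4 + 2x^5 - x^6  [14 crossings, <D> = -A^-18 + 2A^-14 - 3A^-10 + 4A^-6 - 4A^-2 + 4A^2 - 2A^6 + 2A^10 - A^14, w = +2]
insight: 3 classes among 5 diagrams; unequal V(x) rules out equality


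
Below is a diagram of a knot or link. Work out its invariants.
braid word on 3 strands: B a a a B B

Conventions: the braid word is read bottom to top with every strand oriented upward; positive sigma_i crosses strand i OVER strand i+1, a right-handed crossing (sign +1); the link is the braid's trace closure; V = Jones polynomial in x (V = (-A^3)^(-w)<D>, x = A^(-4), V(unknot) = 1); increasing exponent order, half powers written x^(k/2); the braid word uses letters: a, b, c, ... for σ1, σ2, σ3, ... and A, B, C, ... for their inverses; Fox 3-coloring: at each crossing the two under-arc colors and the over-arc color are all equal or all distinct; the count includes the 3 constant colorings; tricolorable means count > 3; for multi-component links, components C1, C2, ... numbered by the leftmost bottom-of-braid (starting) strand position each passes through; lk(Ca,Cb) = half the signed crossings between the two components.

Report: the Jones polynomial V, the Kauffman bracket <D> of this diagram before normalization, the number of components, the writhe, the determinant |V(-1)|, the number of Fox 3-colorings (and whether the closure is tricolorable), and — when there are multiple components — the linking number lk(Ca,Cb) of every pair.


V(x) = -x^-3 + x^-2 - x^-1 + 3 - x + x^2 - x^3
bracket: -A^-12 + A^-8 - A^-4 + 3 - A^4 + A^8 - A^12, w = 0
1 component, writhe 0, over 6 crossings
det 9, colorings 27 of 3^6 — tricolorable
observation: |V(-1)| = 9: so tricolorable, since 3 divides 9


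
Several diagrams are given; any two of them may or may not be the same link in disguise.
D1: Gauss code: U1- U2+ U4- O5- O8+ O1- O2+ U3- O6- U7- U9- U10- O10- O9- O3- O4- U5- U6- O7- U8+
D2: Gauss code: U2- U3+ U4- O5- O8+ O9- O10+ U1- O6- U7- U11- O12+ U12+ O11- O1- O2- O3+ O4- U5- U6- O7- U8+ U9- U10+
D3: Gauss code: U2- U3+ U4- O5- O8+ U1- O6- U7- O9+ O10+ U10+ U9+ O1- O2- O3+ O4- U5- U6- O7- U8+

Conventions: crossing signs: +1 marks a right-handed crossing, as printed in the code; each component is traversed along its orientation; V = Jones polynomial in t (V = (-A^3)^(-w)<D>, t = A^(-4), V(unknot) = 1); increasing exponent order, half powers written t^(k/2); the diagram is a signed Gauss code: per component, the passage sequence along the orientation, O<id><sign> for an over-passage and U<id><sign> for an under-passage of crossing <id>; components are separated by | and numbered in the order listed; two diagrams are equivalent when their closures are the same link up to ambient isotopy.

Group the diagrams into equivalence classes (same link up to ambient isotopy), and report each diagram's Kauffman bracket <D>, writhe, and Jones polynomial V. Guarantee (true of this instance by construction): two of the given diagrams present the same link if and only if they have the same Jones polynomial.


equivalence classes: {D1, D2, D3}
D1 (bracket A^-14 - A^-10 + 2A^-6 - A^-2 + A^2 - A^6; 10 crossings at w = -6): V = -t^-6 + t^-5 - t^-4 + 2t^-3 - t^-2 + t^-1
V(D2) = -t^-6 + t^-5 - t^-4 + 2t^-3 - t^-2 + t^-1  [12 crossings, <D> = A^-8 - A^-4 + 2 - A^4 + A^8 - A^12, w = -4]
V(D3) = -t^-6 + t^-5 - t^-4 + 2t^-3 - t^-2 + t^-1  (w -2, c 10, <D> = A^-2 - A^2 + 2A^6 - A^10 + A^14 - A^18)
observation: all 3 diagrams share one V(t), hence one class


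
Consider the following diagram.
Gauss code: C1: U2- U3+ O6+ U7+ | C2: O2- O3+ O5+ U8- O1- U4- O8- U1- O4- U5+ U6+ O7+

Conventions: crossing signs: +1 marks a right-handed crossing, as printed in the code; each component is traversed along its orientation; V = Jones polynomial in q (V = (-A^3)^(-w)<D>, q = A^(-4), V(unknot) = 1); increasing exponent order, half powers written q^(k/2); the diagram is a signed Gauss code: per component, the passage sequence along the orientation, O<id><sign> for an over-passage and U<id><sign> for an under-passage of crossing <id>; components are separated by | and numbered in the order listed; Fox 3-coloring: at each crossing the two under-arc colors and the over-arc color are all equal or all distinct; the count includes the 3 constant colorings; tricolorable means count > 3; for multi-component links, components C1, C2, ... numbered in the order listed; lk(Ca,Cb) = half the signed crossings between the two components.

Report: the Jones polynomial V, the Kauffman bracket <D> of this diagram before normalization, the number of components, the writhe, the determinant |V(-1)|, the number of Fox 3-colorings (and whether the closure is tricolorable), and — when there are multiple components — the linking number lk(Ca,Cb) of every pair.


V(q) = q^(-7/2) - q^(-5/2) + q^(-3/2) - 2q^(-1/2) - q^(3/2)
bracket: -A^-6 - 2A^2 + A^6 - A^10 + A^14, w = 0
2 components, writhe 0, over 8 crossings
lk(C1,C2) = +1
det 6, colorings 9 of 3^8 — tricolorable
observation: w = 0 shifts under R1 moves; the (-A^3)^(0) factor cancels that in V


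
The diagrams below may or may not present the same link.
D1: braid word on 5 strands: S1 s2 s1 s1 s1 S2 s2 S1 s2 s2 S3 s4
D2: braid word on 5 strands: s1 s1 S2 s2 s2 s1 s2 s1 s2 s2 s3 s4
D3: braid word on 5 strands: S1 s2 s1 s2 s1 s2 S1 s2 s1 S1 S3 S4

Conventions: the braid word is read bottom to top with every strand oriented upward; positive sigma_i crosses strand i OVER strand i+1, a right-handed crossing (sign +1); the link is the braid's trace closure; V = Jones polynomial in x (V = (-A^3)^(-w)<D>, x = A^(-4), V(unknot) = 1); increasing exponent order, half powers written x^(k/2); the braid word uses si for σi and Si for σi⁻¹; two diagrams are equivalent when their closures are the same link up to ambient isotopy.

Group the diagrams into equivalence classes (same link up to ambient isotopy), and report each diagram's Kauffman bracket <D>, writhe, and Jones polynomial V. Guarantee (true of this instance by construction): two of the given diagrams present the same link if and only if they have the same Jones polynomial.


grouping into links: {D1, D3} | {D2}
V(D1) = x - x^2 + 2x^3 - x^4 + x^5 - x^6  (w +4, c 12, <D> = -A^-12 + A^-8 - A^-4 + 2 - A^4 + A^8)
V(D2) = x^3 + x^5 - x^8  [12 crossings, <D> = -A^-2 + A^10 + A^18, w = +10]
D3 (bracket -A^-18 + A^-14 - A^-10 + 2A^-6 - A^-2 + A^2; 12 crossings at w = +2): V = x - x^2 + 2x^3 - x^4 + x^5 - x^6
why: 2 values of V(x) split the 3 diagrams


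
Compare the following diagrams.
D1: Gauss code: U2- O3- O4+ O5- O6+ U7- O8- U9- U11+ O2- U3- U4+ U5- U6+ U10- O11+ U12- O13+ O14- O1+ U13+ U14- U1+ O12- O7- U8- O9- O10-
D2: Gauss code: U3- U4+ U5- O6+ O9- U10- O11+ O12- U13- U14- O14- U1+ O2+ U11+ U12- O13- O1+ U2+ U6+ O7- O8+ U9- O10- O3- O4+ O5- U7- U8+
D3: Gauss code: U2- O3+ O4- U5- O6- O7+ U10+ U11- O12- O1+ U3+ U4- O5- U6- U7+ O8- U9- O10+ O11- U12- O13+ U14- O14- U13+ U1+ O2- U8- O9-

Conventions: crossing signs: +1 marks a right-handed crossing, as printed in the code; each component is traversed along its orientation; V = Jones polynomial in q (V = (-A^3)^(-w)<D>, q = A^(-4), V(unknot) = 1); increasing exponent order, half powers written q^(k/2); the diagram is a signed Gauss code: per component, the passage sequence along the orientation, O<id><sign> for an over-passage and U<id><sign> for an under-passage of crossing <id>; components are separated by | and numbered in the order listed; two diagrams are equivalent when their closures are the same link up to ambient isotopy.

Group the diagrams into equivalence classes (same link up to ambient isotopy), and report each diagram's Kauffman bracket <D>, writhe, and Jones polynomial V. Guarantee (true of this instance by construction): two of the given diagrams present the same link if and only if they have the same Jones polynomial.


grouping into links: {D1} | {D2} | {D3}
V(D1) = -q^-6 + q^-5 - q^-4 + 2q^-3 - q^-2 + q^-1  (w -4, c 14, <D> = A^-8 - A^-4 + 2 - A^4 + A^8 - A^12)
D2 (bracket A^-6; 14 crossings at w = -2): V = 1
V(D3) = -q^-4 + q^-3 + q^-1  (w -4, c 14, <D> = A^-8 + 1 - A^4)
key observation: 3 classes among 3 diagrams; unequal V(q) rules out equality


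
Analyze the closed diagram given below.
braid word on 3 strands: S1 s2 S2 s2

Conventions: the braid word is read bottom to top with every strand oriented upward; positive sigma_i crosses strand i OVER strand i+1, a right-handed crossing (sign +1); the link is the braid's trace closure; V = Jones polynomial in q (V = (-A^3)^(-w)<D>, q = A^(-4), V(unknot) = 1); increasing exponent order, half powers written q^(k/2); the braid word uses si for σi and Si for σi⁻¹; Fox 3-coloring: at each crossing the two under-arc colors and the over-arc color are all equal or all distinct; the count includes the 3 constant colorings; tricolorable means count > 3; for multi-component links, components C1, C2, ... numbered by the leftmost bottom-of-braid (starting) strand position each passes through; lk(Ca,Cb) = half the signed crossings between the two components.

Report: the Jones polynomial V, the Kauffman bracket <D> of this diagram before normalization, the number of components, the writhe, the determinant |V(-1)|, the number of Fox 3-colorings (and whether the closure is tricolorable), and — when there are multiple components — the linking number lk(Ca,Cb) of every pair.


Jones polynomial: V(q) = 1
<D> = 1; writhe 0
components 1, writhe 0 (4 crossings)
3-colorings: 3 of 3^4, det 1 — not tricolorable
note: inverse pairs cancel, leaving σ1⁻¹ σ2


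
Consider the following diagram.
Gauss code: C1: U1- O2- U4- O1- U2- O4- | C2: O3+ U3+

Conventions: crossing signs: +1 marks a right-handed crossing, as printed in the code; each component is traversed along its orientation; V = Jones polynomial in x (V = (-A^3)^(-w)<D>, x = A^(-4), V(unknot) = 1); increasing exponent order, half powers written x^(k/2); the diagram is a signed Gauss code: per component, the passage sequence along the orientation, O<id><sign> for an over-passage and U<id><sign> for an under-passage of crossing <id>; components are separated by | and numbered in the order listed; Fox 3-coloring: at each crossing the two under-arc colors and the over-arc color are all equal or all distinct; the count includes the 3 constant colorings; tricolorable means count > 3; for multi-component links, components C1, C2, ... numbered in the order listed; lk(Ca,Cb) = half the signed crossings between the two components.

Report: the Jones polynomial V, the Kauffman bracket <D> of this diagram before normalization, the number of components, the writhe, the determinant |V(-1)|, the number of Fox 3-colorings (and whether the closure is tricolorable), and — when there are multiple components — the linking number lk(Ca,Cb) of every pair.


V = x^(-9/2) - x^(-5/2) - x^(-3/2) - x^(-1/2)
<D> = -A^-4 - 1 - A^4 + A^12 (w = -2)
2 components over 4 crossings, w = -2
lk(C1,C2): 0
27 Fox colorings among 3^4, |V(-1)| = 0: tricolorable
why: |V(-1)| = 0: so tricolorable, since 3 divides 0


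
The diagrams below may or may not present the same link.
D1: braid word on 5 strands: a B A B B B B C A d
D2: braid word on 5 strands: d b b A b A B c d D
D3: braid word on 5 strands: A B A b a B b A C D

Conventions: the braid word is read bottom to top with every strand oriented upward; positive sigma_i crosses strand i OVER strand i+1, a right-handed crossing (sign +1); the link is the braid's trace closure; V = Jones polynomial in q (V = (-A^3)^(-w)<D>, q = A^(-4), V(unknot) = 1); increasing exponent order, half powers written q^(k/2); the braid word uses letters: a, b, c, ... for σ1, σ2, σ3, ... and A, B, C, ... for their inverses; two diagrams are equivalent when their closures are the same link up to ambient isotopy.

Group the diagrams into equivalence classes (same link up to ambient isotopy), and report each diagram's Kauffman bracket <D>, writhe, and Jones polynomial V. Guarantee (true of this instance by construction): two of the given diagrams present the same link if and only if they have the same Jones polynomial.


classes: {D1} | {D2} | {D3}
V(D1) = -q^-7 + q^-6 - q^-5 + q^-4 + q^-2  [10 crossings, <D> = A^-10 + A^-2 - A^2 + A^6 - A^10, w = -6]
D2 (bracket A^-2 - A^2 + A^6 - A^10 + A^14; 10 crossings at w = +2): V = q^-2 - q^-1 + 1 - q + q^2
D3 (bracket A^-12; 10 crossings at w = -4): V = 1
note: comparing 3 Jones polynomials yields 3 groups


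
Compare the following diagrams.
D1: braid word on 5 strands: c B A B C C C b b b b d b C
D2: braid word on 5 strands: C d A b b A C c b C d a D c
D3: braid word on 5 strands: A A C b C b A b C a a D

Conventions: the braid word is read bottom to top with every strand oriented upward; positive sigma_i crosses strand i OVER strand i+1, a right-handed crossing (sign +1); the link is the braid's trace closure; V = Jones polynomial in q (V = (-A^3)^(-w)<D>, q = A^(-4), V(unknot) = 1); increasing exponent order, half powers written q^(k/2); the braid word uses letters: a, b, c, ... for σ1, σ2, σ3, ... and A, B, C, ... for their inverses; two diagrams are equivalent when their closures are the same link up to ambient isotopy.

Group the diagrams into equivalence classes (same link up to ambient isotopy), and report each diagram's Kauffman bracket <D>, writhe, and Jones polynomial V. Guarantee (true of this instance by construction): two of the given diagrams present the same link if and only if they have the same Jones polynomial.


grouping into links: {D1} | {D2} | {D3}
V(D1) = -q^-3 + q^-2 - q^-1 + 3 - q + q^2 - q^3  (w 0, c 14, <D> = -A^-12 + A^-8 - A^-4 + 3 - A^4 + A^8 - A^12)
D2 (bracket -A^-10 + A^-6 + A^2; 14 crossings at w = +2): V = q + q^3 - q^4
V(D3) = -q^-3 + 2q^-2 - 2q^-1 + 3 - 2q + 2q^2 - q^3  (w -2, c 12, <D> = -A^-18 + 2A^-14 - 2A^-10 + 3A^-6 - 2A^-2 + 2A^2 - A^6)
key observation: V(q) takes 3 values over 3 diagrams, fixing the grouping


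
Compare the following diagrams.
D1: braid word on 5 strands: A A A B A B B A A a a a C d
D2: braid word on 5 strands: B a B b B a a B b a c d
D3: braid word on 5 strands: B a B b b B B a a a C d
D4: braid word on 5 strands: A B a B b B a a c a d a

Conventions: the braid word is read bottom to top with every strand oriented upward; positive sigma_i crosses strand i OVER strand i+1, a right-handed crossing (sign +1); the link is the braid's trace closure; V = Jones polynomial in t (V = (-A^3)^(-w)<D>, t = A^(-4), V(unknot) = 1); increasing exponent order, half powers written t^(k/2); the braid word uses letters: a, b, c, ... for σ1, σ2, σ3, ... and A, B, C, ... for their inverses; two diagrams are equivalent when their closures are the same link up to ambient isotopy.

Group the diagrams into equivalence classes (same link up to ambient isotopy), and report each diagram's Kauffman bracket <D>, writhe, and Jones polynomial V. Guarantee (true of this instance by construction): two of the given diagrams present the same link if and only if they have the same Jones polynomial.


classes: {D1} | {D2, D3, D4}
V(D1) = -t^-7 + t^-6 - t^-5 + t^-4 + t^-2  [14 crossings, <D> = A^-10 + A^-2 - A^2 + A^6 - A^10, w = -6]
D2 (bracket A^-8 - 2A^-4 + 2 - 2A^4 + 2A^8 - A^12 + A^16; 12 crossings at w = +4): V = t^-1 - 1 + 2t - 2t^2 + 2t^3 - 2t^4 + t^5
V(D3) = t^-1 - 1 + 2t - 2t^2 + 2t^3 - 2t^4 + t^5  [12 crossings, <D> = A^-14 - 2A^-10 + 2A^-6 - 2A^-2 + 2A^2 - A^6 + A^10, w = +2]
D4 (bracket A^-8 - 2A^-4 + 2 - 2A^4 + 2A^8 - A^12 + A^16; 12 crossings at w = +4): V = t^-1 - 1 + 2t - 2t^2 + 2t^3 - 2t^4 + t^5
insight: 2 values of V(t) split the 4 diagrams


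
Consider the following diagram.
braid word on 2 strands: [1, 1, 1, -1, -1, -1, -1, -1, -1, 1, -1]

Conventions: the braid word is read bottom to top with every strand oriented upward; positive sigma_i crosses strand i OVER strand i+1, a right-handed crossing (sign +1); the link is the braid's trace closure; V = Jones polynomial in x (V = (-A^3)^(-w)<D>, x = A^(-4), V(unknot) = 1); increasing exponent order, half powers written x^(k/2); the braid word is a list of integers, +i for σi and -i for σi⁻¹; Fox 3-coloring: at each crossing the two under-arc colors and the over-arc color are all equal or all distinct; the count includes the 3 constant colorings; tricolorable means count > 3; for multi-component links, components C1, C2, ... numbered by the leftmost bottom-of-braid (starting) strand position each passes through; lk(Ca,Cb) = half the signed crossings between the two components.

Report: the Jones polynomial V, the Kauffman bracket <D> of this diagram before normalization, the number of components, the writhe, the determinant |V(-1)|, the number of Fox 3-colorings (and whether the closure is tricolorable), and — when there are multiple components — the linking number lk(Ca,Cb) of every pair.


V = -x^-4 + x^-3 + x^-1
<D> = -A^-5 - A^3 + A^7 (w = -3)
1 component over 11 crossings, w = -3
9 Fox colorings among 3^11, |V(-1)| = 3: tricolorable
why: w = -3 shifts under R1 moves; the (-A^3)^(3) factor cancels that in V


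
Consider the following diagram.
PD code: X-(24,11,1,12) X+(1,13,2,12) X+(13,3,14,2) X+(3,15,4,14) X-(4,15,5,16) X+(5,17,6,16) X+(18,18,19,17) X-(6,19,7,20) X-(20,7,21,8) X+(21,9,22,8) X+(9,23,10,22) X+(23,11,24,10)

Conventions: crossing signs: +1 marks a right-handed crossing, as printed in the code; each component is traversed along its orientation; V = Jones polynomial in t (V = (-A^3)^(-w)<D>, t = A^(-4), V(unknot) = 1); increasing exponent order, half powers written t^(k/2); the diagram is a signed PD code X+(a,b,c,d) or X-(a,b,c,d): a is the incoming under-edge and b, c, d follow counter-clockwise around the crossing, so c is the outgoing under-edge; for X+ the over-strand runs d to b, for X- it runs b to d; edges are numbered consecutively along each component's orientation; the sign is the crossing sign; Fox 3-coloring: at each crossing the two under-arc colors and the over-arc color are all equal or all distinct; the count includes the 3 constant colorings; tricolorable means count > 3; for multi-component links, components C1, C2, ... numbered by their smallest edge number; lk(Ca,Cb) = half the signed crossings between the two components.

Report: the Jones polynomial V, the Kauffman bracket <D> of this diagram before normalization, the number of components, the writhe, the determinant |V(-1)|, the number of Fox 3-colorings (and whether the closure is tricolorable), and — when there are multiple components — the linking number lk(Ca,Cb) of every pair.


V = t + t^3 - t^4
<D> = -A^-4 + 1 + A^8 (w = +4)
1 component over 12 crossings, w = +4
9 Fox colorings among 3^12, |V(-1)| = 3: tricolorable
why: w = +4 shifts under R1 moves; the (-A^3)^(-4) factor cancels that in V


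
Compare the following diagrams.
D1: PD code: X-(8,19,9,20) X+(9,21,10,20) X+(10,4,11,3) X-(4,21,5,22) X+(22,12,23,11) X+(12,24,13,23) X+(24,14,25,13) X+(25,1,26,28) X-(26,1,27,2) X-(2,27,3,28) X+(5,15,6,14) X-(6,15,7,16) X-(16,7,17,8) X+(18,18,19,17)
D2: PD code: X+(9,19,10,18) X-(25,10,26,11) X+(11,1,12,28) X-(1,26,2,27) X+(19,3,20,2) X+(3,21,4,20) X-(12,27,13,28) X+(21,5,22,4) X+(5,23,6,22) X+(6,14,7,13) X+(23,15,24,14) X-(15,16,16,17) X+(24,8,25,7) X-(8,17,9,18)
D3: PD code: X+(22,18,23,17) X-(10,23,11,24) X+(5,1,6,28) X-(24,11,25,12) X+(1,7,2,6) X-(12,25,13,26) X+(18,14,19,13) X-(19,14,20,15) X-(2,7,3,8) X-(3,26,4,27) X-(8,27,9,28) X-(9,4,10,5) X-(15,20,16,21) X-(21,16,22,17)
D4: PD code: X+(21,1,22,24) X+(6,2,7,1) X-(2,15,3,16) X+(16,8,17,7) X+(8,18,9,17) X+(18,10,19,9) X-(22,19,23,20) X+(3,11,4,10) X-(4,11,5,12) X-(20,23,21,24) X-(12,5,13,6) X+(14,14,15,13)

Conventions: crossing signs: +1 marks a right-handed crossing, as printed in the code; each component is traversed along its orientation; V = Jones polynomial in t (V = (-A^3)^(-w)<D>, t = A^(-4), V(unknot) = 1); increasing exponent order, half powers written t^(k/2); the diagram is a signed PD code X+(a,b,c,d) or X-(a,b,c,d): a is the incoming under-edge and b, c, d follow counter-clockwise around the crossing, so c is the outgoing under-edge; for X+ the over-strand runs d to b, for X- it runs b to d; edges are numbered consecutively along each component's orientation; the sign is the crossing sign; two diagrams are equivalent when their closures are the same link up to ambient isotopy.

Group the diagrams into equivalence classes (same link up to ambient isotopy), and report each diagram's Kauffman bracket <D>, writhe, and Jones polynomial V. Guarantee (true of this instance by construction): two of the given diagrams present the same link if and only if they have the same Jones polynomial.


classes: {D1, D4} | {D2} | {D3}
V(D1) = t^-1 - 1 + 2t - 2t^2 + 2t^3 - 2t^4 + t^5  [14 crossings, <D> = A^-14 - 2A^-10 + 2A^-6 - 2A^-2 + 2A^2 - A^6 + A^10, w = +2]
V(D2) = t^2 + t^4 - t^5 + t^6 - t^7  (w +4, c 14, <D> = -A^-16 + A^-12 - A^-8 + A^-4 + A^4)
D3 (bracket A^-14 + A^-6 - A^-2; 14 crossings at w = -6): V = -t^-4 + t^-3 + t^-1
D4 (bracket A^-14 - 2A^-10 + 2A^-6 - 2A^-2 + 2A^2 - A^6 + A^10; 12 crossings at w = +2): V = t^-1 - 1 + 2t - 2t^2 + 2t^3 - 2t^4 + t^5
insight: 3 classes among 4 diagrams; unequal V(t) rules out equality
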